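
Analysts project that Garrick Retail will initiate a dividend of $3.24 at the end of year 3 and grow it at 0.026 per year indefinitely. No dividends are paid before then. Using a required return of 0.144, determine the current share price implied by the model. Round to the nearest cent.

$20.98

Deferred-dividend DDM. At t=2 the remaining stream is a growing perpetuity with first payment D_3 = 3.24.
V_2 = D_3/(r−g) = 3.24/(0.144−0.026) = 27.4576
P₀ = V_2/(1+r)^2 = 27.4576/(1+0.144)^2 = 20.9803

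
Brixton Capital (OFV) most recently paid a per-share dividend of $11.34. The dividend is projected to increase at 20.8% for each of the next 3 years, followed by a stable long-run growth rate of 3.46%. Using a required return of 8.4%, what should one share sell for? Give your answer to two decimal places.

$371.09

Two-stage DDM. Project D₁…D_3 at 0.208, terminal growth 0.0346, discount at r = 0.084.
D_1 = 13.6987
D_2 = 16.5481
D_3 = 19.9900
Terminal value at t=3: TV = D_4/(r−g) = 20.6817/(0.084−0.0346) = 418.6580
P₀ = 13.6987/(1+0.084)^1 + 16.5481/(1+0.084)^2 + 19.9900/(1+0.084)^3 + 418.6580/(1+0.084)^3 = 371.0924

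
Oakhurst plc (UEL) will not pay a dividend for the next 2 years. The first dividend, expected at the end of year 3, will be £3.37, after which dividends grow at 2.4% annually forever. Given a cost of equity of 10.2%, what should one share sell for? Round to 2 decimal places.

£35.58

Deferred-dividend DDM. At t=2 the remaining stream is a growing perpetuity with first payment D_3 = 3.37.
V_2 = D_3/(r−g) = 3.37/(0.102−0.024) = 43.2051
P₀ = V_2/(1+r)^2 = 43.2051/(1+0.102)^2 = 35.5772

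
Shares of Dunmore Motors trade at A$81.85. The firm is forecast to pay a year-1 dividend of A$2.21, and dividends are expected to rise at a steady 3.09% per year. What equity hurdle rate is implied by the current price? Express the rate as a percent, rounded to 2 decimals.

5.79%

Rearranging the constant-growth DDM: r = D₁/P₀ + g.
r = 2.2100 / 81.85 + 0.0309 = 0.02700 + 0.0309 = 0.05790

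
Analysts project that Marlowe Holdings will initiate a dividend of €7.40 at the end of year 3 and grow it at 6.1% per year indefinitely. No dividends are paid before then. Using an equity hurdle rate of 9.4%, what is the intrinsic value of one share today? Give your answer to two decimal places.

Deferred-dividend DDM. At t=2 the remaining stream is a growing perpetuity with first payment D_3 = 7.40.
V_2 = D_3/(r−g) = 7.40/(0.094−0.061) = 224.2424
P₀ = V_2/(1+r)^2 = 224.2424/(1+0.094)^2 = 187.3627

€187.36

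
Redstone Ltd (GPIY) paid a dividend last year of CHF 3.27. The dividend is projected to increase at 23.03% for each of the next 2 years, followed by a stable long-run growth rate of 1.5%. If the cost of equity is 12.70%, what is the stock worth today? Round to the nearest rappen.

CHF 42.78

Two-stage DDM. Project D₁…D_2 at 0.2303, terminal growth 0.015, discount at r = 0.127.
D_1 = 4.0231
D_2 = 4.9496
Terminal value at t=2: TV = D_3/(r−g) = 5.0238/(0.127−0.015) = 44.8557
P₀ = 4.0231/(1+0.127)^1 + 4.9496/(1+0.127)^2 + 44.8557/(1+0.127)^2 = 42.7825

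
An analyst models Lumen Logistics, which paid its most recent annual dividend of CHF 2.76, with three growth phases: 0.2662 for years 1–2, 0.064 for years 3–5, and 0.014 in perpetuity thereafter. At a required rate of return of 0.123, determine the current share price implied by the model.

Three-stage DDM. Project D₁…D_5; terminal Gordon value at t=5 with g = 0.014; discount at r = 0.123.
D_1 = 3.4947
D_2 = 4.4250
D_3 = 4.7082
D_4 = 5.0095
D_5 = 5.3301
TV_5 = 5.4048/(0.123−0.014) = 49.5850
P₀ = Σ Dₜ/(1+r)ᵗ + TV_5/(1+r)^5 = 43.8412

CHF 43.84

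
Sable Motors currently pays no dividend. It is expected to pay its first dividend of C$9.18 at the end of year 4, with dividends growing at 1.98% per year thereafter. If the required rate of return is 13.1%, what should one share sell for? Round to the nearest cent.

C$57.06

Deferred-dividend DDM. At t=3 the remaining stream is a growing perpetuity with first payment D_4 = 9.18.
V_3 = D_4/(r−g) = 9.18/(0.131−0.0198) = 82.5540
P₀ = V_3/(1+r)^3 = 82.5540/(1+0.131)^3 = 57.0624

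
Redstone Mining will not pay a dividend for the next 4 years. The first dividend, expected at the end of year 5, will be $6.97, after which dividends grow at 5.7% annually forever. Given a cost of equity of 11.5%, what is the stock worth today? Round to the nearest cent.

$77.75

Deferred-dividend DDM. At t=4 the remaining stream is a growing perpetuity with first payment D_5 = 6.97.
V_4 = D_5/(r−g) = 6.97/(0.115−0.057) = 120.1724
P₀ = V_4/(1+r)^4 = 120.1724/(1+0.115)^4 = 77.7509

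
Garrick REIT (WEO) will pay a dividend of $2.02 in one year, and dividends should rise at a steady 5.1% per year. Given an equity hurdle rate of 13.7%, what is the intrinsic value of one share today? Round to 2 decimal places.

Gordon growth model: P₀ = D₁/(r − g), with D₁ = 2.02 given directly.
P₀ = 2.0200 / (0.137 − 0.051) = 2.0200 / 0.086 = 23.4884

$23.49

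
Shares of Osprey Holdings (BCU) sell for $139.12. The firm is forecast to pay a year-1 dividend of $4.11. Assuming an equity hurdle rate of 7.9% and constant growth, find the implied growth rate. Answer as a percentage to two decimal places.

4.95%

From P₀ = D₁/(r − g), the implied growth is g = r − D₁/P₀.
g = 0.079 − 4.11/139.12 = 0.079 − 0.02954 = 0.04946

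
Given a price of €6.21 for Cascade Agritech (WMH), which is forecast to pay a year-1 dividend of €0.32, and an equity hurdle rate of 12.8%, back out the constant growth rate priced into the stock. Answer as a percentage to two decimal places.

7.65%

From P₀ = D₁/(r − g), the implied growth is g = r − D₁/P₀.
g = 0.128 − 0.32/6.21 = 0.128 − 0.05153 = 0.07647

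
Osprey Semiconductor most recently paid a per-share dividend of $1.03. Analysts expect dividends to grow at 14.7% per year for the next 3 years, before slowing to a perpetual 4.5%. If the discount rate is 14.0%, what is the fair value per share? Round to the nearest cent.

$14.67

Two-stage DDM. Project D₁…D_3 at 0.147, terminal growth 0.045, discount at r = 0.14.
D_1 = 1.1814
D_2 = 1.3551
D_3 = 1.5543
Terminal value at t=3: TV = D_4/(r−g) = 1.6242/(0.14−0.045) = 17.0970
P₀ = 1.1814/(1+0.14)^1 + 1.3551/(1+0.14)^2 + 1.5543/(1+0.14)^3 + 17.0970/(1+0.14)^3 = 14.6681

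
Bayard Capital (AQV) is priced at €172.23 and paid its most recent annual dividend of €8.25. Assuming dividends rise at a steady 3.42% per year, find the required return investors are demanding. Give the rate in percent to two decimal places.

8.37%

Rearranging the constant-growth DDM: r = D₁/P₀ + g.
D₁ = 8.25 × (1 + 0.0342) = 8.5321.
r = 8.5321 / 172.23 + 0.0342 = 0.04954 + 0.0342 = 0.08374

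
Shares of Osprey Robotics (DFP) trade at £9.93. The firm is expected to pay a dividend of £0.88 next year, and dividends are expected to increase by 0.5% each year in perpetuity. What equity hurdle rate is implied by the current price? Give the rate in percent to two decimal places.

9.36%

Rearranging the constant-growth DDM: r = D₁/P₀ + g.
r = 0.8800 / 9.93 + 0.005 = 0.08862 + 0.005 = 0.09362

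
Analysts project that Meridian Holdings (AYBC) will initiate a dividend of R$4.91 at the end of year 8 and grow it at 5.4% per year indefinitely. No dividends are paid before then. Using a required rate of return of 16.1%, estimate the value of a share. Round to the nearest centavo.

Deferred-dividend DDM. At t=7 the remaining stream is a growing perpetuity with first payment D_8 = 4.91.
V_7 = D_8/(r−g) = 4.91/(0.161−0.054) = 45.8879
P₀ = V_7/(1+r)^7 = 45.8879/(1+0.161)^7 = 16.1388

R$16.14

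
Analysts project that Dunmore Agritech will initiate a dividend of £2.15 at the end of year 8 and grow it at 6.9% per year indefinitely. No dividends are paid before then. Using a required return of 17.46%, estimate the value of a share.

£6.60

Deferred-dividend DDM. At t=7 the remaining stream is a growing perpetuity with first payment D_8 = 2.15.
V_7 = D_8/(r−g) = 2.15/(0.1746−0.069) = 20.3598
P₀ = V_7/(1+r)^7 = 20.3598/(1+0.1746)^7 = 6.6000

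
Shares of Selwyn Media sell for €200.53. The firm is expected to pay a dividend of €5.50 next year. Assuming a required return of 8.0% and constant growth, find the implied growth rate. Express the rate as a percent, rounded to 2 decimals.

5.26%

From P₀ = D₁/(r − g), the implied growth is g = r − D₁/P₀.
g = 0.08 − 5.50/200.53 = 0.08 − 0.02743 = 0.05257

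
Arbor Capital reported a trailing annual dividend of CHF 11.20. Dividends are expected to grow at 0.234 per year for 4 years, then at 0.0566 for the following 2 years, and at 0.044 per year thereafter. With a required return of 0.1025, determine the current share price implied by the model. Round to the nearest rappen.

CHF 380.96

Three-stage DDM. Project D₁…D_6; terminal Gordon value at t=6 with g = 0.044; discount at r = 0.1025.
D_1 = 13.8208
D_2 = 17.0549
D_3 = 21.0457
D_4 = 25.9704
D_5 = 27.4403
D_6 = 28.9934
TV_6 = 30.2692/(0.1025−0.044) = 517.4215
P₀ = Σ Dₜ/(1+r)ᵗ + TV_6/(1+r)^6 = 380.9597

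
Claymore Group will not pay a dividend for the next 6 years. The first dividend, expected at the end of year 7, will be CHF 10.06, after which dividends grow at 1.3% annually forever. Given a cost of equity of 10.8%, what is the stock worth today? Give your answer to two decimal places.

CHF 57.23

Deferred-dividend DDM. At t=6 the remaining stream is a growing perpetuity with first payment D_7 = 10.06.
V_6 = D_7/(r−g) = 10.06/(0.108−0.013) = 105.8947
P₀ = V_6/(1+r)^6 = 105.8947/(1+0.108)^6 = 57.2316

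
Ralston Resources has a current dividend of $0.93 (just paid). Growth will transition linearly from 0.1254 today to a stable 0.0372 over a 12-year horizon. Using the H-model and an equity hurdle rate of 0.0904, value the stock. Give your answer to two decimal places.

H-model: P₀ = D₀[(1+g_L) + H(g_S−g_L)]/(r−g_L), with H = 12/2 = 6.
P₀ = 0.93 × [(1+0.0372) + 6×(0.1254−0.0372)] / (0.0904−0.0372)
   = 0.93 × 1.5664 / 0.0532 = 27.3826

$27.38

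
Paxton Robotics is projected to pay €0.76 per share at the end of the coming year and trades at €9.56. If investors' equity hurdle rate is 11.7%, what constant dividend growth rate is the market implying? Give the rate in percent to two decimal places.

From P₀ = D₁/(r − g), the implied growth is g = r − D₁/P₀.
g = 0.117 − 0.76/9.56 = 0.117 − 0.07950 = 0.03750

3.75%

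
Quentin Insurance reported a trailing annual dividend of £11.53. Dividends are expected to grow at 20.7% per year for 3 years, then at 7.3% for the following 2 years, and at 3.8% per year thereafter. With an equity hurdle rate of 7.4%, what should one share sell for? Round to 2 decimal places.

£547.58

Three-stage DDM. Project D₁…D_5; terminal Gordon value at t=5 with g = 0.038; discount at r = 0.074.
D_1 = 13.9167
D_2 = 16.7975
D_3 = 20.2745
D_4 = 21.7546
D_5 = 23.3427
TV_5 = 24.2297/(0.074−0.038) = 673.0470
P₀ = Σ Dₜ/(1+r)ᵗ + TV_5/(1+r)^5 = 547.5755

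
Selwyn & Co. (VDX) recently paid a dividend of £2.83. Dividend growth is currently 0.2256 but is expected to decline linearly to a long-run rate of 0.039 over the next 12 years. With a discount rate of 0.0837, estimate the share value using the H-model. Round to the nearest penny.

£136.66

H-model: P₀ = D₀[(1+g_L) + H(g_S−g_L)]/(r−g_L), with H = 12/2 = 6.
P₀ = 2.83 × [(1+0.039) + 6×(0.2256−0.039)] / (0.0837−0.039)
   = 2.83 × 2.1586 / 0.0447 = 136.6630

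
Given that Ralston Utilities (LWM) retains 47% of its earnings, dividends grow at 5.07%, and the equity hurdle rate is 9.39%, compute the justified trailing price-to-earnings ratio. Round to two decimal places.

Payout ratio b = 1 − 0.47 = 0.53.
Justified trailing P/E = b(1+g)/(r−g) = 0.53×(1+0.0507)/(0.0939−0.0507) = 12.8905

12.89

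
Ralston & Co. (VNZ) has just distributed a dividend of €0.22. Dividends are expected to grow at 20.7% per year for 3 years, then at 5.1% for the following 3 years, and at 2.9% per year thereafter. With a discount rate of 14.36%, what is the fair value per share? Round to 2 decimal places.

€3.20

Three-stage DDM. Project D₁…D_6; terminal Gordon value at t=6 with g = 0.029; discount at r = 0.1436.
D_1 = 0.2655
D_2 = 0.3205
D_3 = 0.3869
D_4 = 0.4066
D_5 = 0.4273
D_6 = 0.4491
TV_6 = 0.4621/(0.1436−0.029) = 4.0326
P₀ = Σ Dₜ/(1+r)ᵗ + TV_6/(1+r)^6 = 3.1956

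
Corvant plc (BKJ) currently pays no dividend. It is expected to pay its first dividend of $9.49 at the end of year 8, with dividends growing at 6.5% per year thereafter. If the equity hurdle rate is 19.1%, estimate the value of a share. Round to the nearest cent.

$22.16

Deferred-dividend DDM. At t=7 the remaining stream is a growing perpetuity with first payment D_8 = 9.49.
V_7 = D_8/(r−g) = 9.49/(0.191−0.065) = 75.3175
P₀ = V_7/(1+r)^7 = 75.3175/(1+0.191)^7 = 22.1571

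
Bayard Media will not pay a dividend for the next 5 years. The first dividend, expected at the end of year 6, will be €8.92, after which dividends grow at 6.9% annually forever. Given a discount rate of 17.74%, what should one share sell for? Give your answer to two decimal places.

€36.37

Deferred-dividend DDM. At t=5 the remaining stream is a growing perpetuity with first payment D_6 = 8.92.
V_5 = D_6/(r−g) = 8.92/(0.1774−0.069) = 82.2878
P₀ = V_5/(1+r)^5 = 82.2878/(1+0.1774)^5 = 36.3677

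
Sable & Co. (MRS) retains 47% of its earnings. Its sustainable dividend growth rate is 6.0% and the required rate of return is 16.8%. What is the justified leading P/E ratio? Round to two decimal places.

Payout ratio b = 1 − 0.47 = 0.53.
Justified leading P/E = b/(r−g) = 0.53/(0.168−0.06) = 4.9074

4.91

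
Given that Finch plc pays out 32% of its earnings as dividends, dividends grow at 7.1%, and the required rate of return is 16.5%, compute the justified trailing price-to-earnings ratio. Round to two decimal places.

3.65

Justified trailing P/E = b(1+g)/(r−g) = 0.32×(1+0.071)/(0.165−0.071) = 3.6460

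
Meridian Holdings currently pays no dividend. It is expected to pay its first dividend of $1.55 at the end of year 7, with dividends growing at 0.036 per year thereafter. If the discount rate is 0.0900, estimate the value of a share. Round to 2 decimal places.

Deferred-dividend DDM. At t=6 the remaining stream is a growing perpetuity with first payment D_7 = 1.55.
V_6 = D_7/(r−g) = 1.55/(0.09−0.036) = 28.7037
P₀ = V_6/(1+r)^6 = 28.7037/(1+0.09)^6 = 17.1151

$17.12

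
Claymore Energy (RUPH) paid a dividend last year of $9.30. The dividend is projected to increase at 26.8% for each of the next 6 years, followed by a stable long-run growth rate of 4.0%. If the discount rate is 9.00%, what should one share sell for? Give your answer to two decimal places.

Two-stage DDM. Project D₁…D_6 at 0.268, terminal growth 0.04, discount at r = 0.09.
D_1 = 11.7924
D_2 = 14.9528
D_3 = 18.9601
D_4 = 24.0414
D_5 = 30.4845
D_6 = 38.6544
Terminal value at t=6: TV = D_7/(r−g) = 40.2005/(0.09−0.04) = 804.0107
P₀ = 11.7924/(1+0.09)^1 + 14.9528/(1+0.09)^2 + 18.9601/(1+0.09)^3 + 24.0414/(1+0.09)^4 + 30.4845/(1+0.09)^5 + 38.6544/(1+0.09)^6 + 804.0107/(1+0.09)^6 = 577.3428

$577.34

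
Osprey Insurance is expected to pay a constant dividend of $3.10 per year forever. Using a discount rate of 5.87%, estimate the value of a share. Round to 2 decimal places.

$52.81

Zero-growth DDM (perpetuity): P₀ = D/r = 3.10 / 0.0587 = 52.8109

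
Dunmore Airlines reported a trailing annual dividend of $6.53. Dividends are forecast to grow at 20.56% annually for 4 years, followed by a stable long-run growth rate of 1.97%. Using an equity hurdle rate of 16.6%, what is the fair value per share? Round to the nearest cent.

$80.43

Two-stage DDM. Project D₁…D_4 at 0.2056, terminal growth 0.0197, discount at r = 0.166.
D_1 = 7.8726
D_2 = 9.4912
D_3 = 11.4426
D_4 = 13.7951
Terminal value at t=4: TV = D_5/(r−g) = 14.0669/(0.166−0.0197) = 96.1511
P₀ = 7.8726/(1+0.166)^1 + 9.4912/(1+0.166)^2 + 11.4426/(1+0.166)^3 + 13.7951/(1+0.166)^4 + 96.1511/(1+0.166)^4 = 80.4331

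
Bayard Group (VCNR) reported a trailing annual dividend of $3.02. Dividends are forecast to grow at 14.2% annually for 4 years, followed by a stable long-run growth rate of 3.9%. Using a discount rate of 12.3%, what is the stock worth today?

$52.55

Two-stage DDM. Project D₁…D_4 at 0.142, terminal growth 0.039, discount at r = 0.123.
D_1 = 3.4488
D_2 = 3.9386
D_3 = 4.4979
D_4 = 5.1365
Terminal value at t=4: TV = D_5/(r−g) = 5.3369/(0.123−0.039) = 63.5342
P₀ = 3.4488/(1+0.123)^1 + 3.9386/(1+0.123)^2 + 4.4979/(1+0.123)^3 + 5.1365/(1+0.123)^4 + 63.5342/(1+0.123)^4 = 52.5471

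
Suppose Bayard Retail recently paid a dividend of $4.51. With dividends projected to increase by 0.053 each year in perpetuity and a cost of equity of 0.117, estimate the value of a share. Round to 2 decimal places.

Gordon growth model: P₀ = D₁/(r − g). D₁ = 4.51 × (1 + 0.053) = 4.7490.
P₀ = 4.7490 / (0.117 − 0.053) = 4.7490 / 0.064 = 74.2036

$74.20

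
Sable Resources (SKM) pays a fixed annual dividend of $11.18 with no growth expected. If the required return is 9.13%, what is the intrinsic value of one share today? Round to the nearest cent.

$122.45

Zero-growth DDM (perpetuity): P₀ = D/r = 11.18 / 0.0913 = 122.4535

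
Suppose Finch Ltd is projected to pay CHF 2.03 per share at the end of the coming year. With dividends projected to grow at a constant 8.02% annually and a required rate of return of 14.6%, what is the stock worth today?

CHF 30.85

Gordon growth model: P₀ = D₁/(r − g), with D₁ = 2.03 given directly.
P₀ = 2.0300 / (0.146 − 0.0802) = 2.0300 / 0.0658 = 30.8511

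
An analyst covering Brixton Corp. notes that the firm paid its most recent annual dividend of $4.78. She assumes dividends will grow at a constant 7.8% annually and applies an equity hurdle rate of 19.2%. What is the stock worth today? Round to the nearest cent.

$45.20

Gordon growth model: P₀ = D₁/(r − g). D₁ = 4.78 × (1 + 0.078) = 5.1528.
P₀ = 5.1528 / (0.192 − 0.078) = 5.1528 / 0.114 = 45.2004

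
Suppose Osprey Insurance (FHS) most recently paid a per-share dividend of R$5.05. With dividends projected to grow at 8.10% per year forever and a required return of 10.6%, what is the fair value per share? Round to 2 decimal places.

R$218.36

Gordon growth model: P₀ = D₁/(r − g). D₁ = 5.05 × (1 + 0.081) = 5.4590.
P₀ = 5.4590 / (0.106 − 0.081) = 5.4590 / 0.025 = 218.3620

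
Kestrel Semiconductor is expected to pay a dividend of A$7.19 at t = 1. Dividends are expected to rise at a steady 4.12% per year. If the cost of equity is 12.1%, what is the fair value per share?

Gordon growth model: P₀ = D₁/(r − g), with D₁ = 7.19 given directly.
P₀ = 7.1900 / (0.121 − 0.0412) = 7.1900 / 0.0798 = 90.1003

A$90.10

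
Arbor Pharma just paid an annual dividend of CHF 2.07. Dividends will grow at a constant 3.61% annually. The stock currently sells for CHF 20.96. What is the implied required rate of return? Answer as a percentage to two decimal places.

13.84%

Rearranging the constant-growth DDM: r = D₁/P₀ + g.
D₁ = 2.07 × (1 + 0.0361) = 2.1447.
r = 2.1447 / 20.96 + 0.0361 = 0.10232 + 0.0361 = 0.13842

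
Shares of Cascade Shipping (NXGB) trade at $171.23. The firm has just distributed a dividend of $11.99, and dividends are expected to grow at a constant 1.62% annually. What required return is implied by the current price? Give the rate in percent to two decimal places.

Rearranging the constant-growth DDM: r = D₁/P₀ + g.
D₁ = 11.99 × (1 + 0.0162) = 12.1842.
r = 12.1842 / 171.23 + 0.0162 = 0.07116 + 0.0162 = 0.08736

8.74%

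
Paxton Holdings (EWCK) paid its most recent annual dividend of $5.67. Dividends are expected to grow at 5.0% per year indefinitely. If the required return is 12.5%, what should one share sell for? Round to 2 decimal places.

Gordon growth model: P₀ = D₁/(r − g). D₁ = 5.67 × (1 + 0.05) = 5.9535.
P₀ = 5.9535 / (0.125 − 0.05) = 5.9535 / 0.075 = 79.3800

$79.38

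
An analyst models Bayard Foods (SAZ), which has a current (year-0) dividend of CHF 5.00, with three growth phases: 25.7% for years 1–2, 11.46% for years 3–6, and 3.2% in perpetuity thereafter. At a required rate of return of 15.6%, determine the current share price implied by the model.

Three-stage DDM. Project D₁…D_6; terminal Gordon value at t=6 with g = 0.032; discount at r = 0.156.
D_1 = 6.2850
D_2 = 7.9002
D_3 = 8.8056
D_4 = 9.8147
D_5 = 10.9395
D_6 = 12.1932
TV_6 = 12.5834/(0.156−0.032) = 101.4787
P₀ = Σ Dₜ/(1+r)ᵗ + TV_6/(1+r)^6 = 75.4768

CHF 75.48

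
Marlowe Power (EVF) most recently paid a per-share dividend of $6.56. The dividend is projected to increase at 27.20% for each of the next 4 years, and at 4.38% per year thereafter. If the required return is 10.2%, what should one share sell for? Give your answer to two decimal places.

Two-stage DDM. Project D₁…D_4 at 0.272, terminal growth 0.0438, discount at r = 0.102.
D_1 = 8.3443
D_2 = 10.6140
D_3 = 13.5010
D_4 = 17.1732
Terminal value at t=4: TV = D_5/(r−g) = 17.9254/(0.102−0.0438) = 307.9971
P₀ = 8.3443/(1+0.102)^1 + 10.6140/(1+0.102)^2 + 13.5010/(1+0.102)^3 + 17.1732/(1+0.102)^4 + 307.9971/(1+0.102)^4 = 246.8882

$246.89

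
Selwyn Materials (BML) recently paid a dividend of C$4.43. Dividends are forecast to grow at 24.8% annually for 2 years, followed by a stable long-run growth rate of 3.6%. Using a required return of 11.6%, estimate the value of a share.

C$82.24

Two-stage DDM. Project D₁…D_2 at 0.248, terminal growth 0.036, discount at r = 0.116.
D_1 = 5.5286
D_2 = 6.8997
Terminal value at t=2: TV = D_3/(r−g) = 7.1481/(0.116−0.036) = 89.3517
P₀ = 5.5286/(1+0.116)^1 + 6.8997/(1+0.116)^2 + 89.3517/(1+0.116)^2 = 82.2360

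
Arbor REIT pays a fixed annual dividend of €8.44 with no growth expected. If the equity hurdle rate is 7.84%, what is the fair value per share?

Zero-growth DDM (perpetuity): P₀ = D/r = 8.44 / 0.0784 = 107.6531

€107.65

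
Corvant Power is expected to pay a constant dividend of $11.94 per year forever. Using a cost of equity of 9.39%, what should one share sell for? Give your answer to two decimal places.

$127.16

Zero-growth DDM (perpetuity): P₀ = D/r = 11.94 / 0.0939 = 127.1565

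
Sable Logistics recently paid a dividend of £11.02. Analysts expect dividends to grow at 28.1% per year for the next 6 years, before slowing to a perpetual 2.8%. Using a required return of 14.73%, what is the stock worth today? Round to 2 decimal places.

£282.96

Two-stage DDM. Project D₁…D_6 at 0.281, terminal growth 0.028, discount at r = 0.1473.
D_1 = 14.1166
D_2 = 18.0834
D_3 = 23.1648
D_4 = 29.6741
D_5 = 38.0126
D_6 = 48.6941
Terminal value at t=6: TV = D_7/(r−g) = 50.0575/(0.1473−0.028) = 419.5938
P₀ = 14.1166/(1+0.1473)^1 + 18.0834/(1+0.1473)^2 + 23.1648/(1+0.1473)^3 + 29.6741/(1+0.1473)^4 + 38.0126/(1+0.1473)^5 + 48.6941/(1+0.1473)^6 + 419.5938/(1+0.1473)^6 = 282.9596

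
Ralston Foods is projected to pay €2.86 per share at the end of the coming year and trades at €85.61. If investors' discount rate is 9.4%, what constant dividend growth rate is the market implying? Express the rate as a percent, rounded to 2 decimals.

6.06%

From P₀ = D₁/(r − g), the implied growth is g = r − D₁/P₀.
g = 0.094 − 2.86/85.61 = 0.094 − 0.03341 = 0.06059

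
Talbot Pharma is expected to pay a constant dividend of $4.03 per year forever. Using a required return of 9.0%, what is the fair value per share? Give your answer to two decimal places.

$44.78

Zero-growth DDM (perpetuity): P₀ = D/r = 4.03 / 0.09 = 44.7778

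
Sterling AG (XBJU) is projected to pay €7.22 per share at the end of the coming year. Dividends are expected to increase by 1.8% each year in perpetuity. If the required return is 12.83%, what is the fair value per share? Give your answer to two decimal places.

€65.46

Gordon growth model: P₀ = D₁/(r − g), with D₁ = 7.22 given directly.
P₀ = 7.2200 / (0.1283 − 0.018) = 7.2200 / 0.1103 = 65.4578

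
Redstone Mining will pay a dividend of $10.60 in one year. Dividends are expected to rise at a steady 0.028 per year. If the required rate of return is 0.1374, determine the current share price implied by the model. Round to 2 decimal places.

Gordon growth model: P₀ = D₁/(r − g), with D₁ = 10.60 given directly.
P₀ = 10.6000 / (0.1374 − 0.028) = 10.6000 / 0.1094 = 96.8921

$96.89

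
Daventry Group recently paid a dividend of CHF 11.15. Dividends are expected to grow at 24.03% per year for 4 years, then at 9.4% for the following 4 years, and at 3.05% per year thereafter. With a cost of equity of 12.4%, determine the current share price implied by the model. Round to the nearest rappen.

Three-stage DDM. Project D₁…D_8; terminal Gordon value at t=8 with g = 0.0305; discount at r = 0.124.
D_1 = 13.8293
D_2 = 17.1525
D_3 = 21.2743
D_4 = 26.3865
D_5 = 28.8668
D_6 = 31.5803
D_7 = 34.5489
D_8 = 37.7965
TV_8 = 38.9493/(0.124−0.0305) = 416.5695
P₀ = Σ Dₜ/(1+r)ᵗ + TV_8/(1+r)^8 = 282.7389

CHF 282.74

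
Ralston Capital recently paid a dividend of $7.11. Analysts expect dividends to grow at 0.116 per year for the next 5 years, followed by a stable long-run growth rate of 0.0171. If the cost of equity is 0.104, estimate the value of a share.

$124.57

Two-stage DDM. Project D₁…D_5 at 0.116, terminal growth 0.0171, discount at r = 0.104.
D_1 = 7.9348
D_2 = 8.8552
D_3 = 9.8824
D_4 = 11.0288
D_5 = 12.3081
Terminal value at t=5: TV = D_6/(r−g) = 12.5186/(0.104−0.0171) = 144.0570
P₀ = 7.9348/(1+0.104)^1 + 8.8552/(1+0.104)^2 + 9.8824/(1+0.104)^3 + 11.0288/(1+0.104)^4 + 12.3081/(1+0.104)^5 + 144.0570/(1+0.104)^5 = 124.5655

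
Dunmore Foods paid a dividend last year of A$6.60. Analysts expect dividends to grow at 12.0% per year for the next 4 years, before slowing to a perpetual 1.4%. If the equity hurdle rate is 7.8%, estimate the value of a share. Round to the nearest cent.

A$150.92

Two-stage DDM. Project D₁…D_4 at 0.12, terminal growth 0.014, discount at r = 0.078.
D_1 = 7.3920
D_2 = 8.2790
D_3 = 9.2725
D_4 = 10.3852
Terminal value at t=4: TV = D_5/(r−g) = 10.5306/(0.078−0.014) = 164.5410
P₀ = 7.3920/(1+0.078)^1 + 8.2790/(1+0.078)^2 + 9.2725/(1+0.078)^3 + 10.3852/(1+0.078)^4 + 164.5410/(1+0.078)^4 = 150.9161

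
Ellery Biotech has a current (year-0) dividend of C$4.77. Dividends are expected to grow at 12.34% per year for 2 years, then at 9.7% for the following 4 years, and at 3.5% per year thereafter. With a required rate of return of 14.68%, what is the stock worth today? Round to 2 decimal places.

Three-stage DDM. Project D₁…D_6; terminal Gordon value at t=6 with g = 0.035; discount at r = 0.1468.
D_1 = 5.3586
D_2 = 6.0199
D_3 = 6.6038
D_4 = 7.2444
D_5 = 7.9471
D_6 = 8.7179
TV_6 = 9.0231/(0.1468−0.035) = 80.7072
P₀ = Σ Dₜ/(1+r)ᵗ + TV_6/(1+r)^6 = 61.1363

C$61.14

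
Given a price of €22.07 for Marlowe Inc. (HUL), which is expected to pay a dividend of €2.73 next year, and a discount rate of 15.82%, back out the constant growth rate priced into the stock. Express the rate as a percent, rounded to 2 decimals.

3.45%

From P₀ = D₁/(r − g), the implied growth is g = r − D₁/P₀.
g = 0.1582 − 2.73/22.07 = 0.1582 − 0.12370 = 0.03450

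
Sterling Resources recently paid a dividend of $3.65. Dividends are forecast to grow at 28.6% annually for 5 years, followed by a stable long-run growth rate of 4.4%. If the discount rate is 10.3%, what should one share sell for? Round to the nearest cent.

$168.76

Two-stage DDM. Project D₁…D_5 at 0.286, terminal growth 0.044, discount at r = 0.103.
D_1 = 4.6939
D_2 = 6.0364
D_3 = 7.7628
D_4 = 9.9829
D_5 = 12.8380
Terminal value at t=5: TV = D_6/(r−g) = 13.4029/(0.103−0.044) = 227.1675
P₀ = 4.6939/(1+0.103)^1 + 6.0364/(1+0.103)^2 + 7.7628/(1+0.103)^3 + 9.9829/(1+0.103)^4 + 12.8380/(1+0.103)^5 + 227.1675/(1+0.103)^5 = 168.7555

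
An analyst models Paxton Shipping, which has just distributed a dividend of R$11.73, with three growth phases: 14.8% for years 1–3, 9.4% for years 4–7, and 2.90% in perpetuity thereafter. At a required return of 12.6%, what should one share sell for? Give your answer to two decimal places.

R$200.38

Three-stage DDM. Project D₁…D_7; terminal Gordon value at t=7 with g = 0.029; discount at r = 0.126.
D_1 = 13.4660
D_2 = 15.4590
D_3 = 17.7469
D_4 = 19.4152
D_5 = 21.2402
D_6 = 23.2368
D_7 = 25.4210
TV_7 = 26.1582/(0.126−0.029) = 269.6725
P₀ = Σ Dₜ/(1+r)ᵗ + TV_7/(1+r)^7 = 200.3817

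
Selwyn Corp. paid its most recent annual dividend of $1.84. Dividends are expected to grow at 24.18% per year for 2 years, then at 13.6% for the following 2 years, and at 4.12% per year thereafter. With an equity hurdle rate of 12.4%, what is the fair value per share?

Three-stage DDM. Project D₁…D_4; terminal Gordon value at t=4 with g = 0.0412; discount at r = 0.124.
D_1 = 2.2849
D_2 = 2.8374
D_3 = 3.2233
D_4 = 3.6617
TV_4 = 3.8125/(0.124−0.0412) = 46.0449
P₀ = Σ Dₜ/(1+r)ᵗ + TV_4/(1+r)^4 = 37.6907

$37.69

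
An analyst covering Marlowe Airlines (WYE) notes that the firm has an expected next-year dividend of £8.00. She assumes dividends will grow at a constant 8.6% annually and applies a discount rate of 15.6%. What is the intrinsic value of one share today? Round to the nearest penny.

Gordon growth model: P₀ = D₁/(r − g), with D₁ = 8.00 given directly.
P₀ = 8.0000 / (0.156 − 0.086) = 8.0000 / 0.07 = 114.2857

£114.29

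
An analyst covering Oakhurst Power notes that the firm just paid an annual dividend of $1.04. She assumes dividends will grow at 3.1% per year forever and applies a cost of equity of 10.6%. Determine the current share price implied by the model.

Gordon growth model: P₀ = D₁/(r − g). D₁ = 1.04 × (1 + 0.031) = 1.0722.
P₀ = 1.0722 / (0.106 − 0.031) = 1.0722 / 0.075 = 14.2965

$14.30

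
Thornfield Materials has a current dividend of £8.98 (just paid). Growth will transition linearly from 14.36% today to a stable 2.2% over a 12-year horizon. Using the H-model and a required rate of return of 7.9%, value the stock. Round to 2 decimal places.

£275.95

H-model: P₀ = D₀[(1+g_L) + H(g_S−g_L)]/(r−g_L), with H = 12/2 = 6.
P₀ = 8.98 × [(1+0.022) + 6×(0.1436−0.022)] / (0.079−0.022)
   = 8.98 × 1.7516 / 0.057 = 275.9538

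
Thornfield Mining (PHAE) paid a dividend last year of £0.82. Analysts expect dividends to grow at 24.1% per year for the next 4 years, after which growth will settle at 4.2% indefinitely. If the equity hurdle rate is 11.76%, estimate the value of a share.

£21.47

Two-stage DDM. Project D₁…D_4 at 0.241, terminal growth 0.042, discount at r = 0.1176.
D_1 = 1.0176
D_2 = 1.2629
D_3 = 1.5672
D_4 = 1.9449
Terminal value at t=4: TV = D_5/(r−g) = 2.0266/(0.1176−0.042) = 26.8069
P₀ = 1.0176/(1+0.1176)^1 + 1.2629/(1+0.1176)^2 + 1.5672/(1+0.1176)^3 + 1.9449/(1+0.1176)^4 + 26.8069/(1+0.1176)^4 = 21.4741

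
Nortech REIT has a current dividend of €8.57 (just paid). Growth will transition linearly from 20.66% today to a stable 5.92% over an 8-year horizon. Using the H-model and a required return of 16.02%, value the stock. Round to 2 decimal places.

€139.90

H-model: P₀ = D₀[(1+g_L) + H(g_S−g_L)]/(r−g_L), with H = 8/2 = 4.
P₀ = 8.57 × [(1+0.0592) + 4×(0.2066−0.0592)] / (0.1602−0.0592)
   = 8.57 × 1.6488 / 0.101 = 139.9031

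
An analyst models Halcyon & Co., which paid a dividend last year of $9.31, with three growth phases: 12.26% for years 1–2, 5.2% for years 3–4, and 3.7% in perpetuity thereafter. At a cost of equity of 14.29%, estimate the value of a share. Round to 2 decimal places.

Three-stage DDM. Project D₁…D_4; terminal Gordon value at t=4 with g = 0.037; discount at r = 0.1429.
D_1 = 10.4514
D_2 = 11.7327
D_3 = 12.3429
D_4 = 12.9847
TV_4 = 13.4651/(0.1429−0.037) = 127.1493
P₀ = Σ Dₜ/(1+r)ᵗ + TV_4/(1+r)^4 = 108.5263

$108.53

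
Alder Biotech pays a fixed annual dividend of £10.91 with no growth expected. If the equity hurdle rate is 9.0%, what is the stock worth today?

Zero-growth DDM (perpetuity): P₀ = D/r = 10.91 / 0.09 = 121.2222

£121.22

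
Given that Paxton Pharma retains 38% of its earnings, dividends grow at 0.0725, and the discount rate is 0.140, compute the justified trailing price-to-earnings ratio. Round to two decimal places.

Payout ratio b = 1 − 0.38 = 0.62.
Justified trailing P/E = b(1+g)/(r−g) = 0.62×(1+0.0725)/(0.14−0.0725) = 9.8511

9.85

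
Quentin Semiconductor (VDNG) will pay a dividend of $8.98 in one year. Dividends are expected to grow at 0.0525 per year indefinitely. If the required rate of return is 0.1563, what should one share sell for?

Gordon growth model: P₀ = D₁/(r − g), with D₁ = 8.98 given directly.
P₀ = 8.9800 / (0.1563 − 0.0525) = 8.9800 / 0.1038 = 86.5125

$86.51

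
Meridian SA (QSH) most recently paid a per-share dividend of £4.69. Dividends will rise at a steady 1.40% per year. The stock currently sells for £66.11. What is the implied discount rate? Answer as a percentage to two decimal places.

Rearranging the constant-growth DDM: r = D₁/P₀ + g.
D₁ = 4.69 × (1 + 0.014) = 4.7557.
r = 4.7557 / 66.11 + 0.014 = 0.07194 + 0.014 = 0.08594

8.59%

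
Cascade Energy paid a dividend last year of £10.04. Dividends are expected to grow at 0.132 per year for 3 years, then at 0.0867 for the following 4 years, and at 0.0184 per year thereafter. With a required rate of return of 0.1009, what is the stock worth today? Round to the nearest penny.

£202.05

Three-stage DDM. Project D₁…D_7; terminal Gordon value at t=7 with g = 0.0184; discount at r = 0.1009.
D_1 = 11.3653
D_2 = 12.8655
D_3 = 14.5637
D_4 = 15.8264
D_5 = 17.1986
D_6 = 18.6897
D_7 = 20.3101
TV_7 = 20.6838/(0.1009−0.0184) = 250.7126
P₀ = Σ Dₜ/(1+r)ᵗ + TV_7/(1+r)^7 = 202.0455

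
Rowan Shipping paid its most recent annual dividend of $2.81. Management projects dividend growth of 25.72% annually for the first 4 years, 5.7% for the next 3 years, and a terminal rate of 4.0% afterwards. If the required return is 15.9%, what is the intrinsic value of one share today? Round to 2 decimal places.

$49.36

Three-stage DDM. Project D₁…D_7; terminal Gordon value at t=7 with g = 0.04; discount at r = 0.159.
D_1 = 3.5327
D_2 = 4.4414
D_3 = 5.5837
D_4 = 7.0198
D_5 = 7.4199
D_6 = 7.8428
D_7 = 8.2899
TV_7 = 8.6215/(0.159−0.04) = 72.4495
P₀ = Σ Dₜ/(1+r)ᵗ + TV_7/(1+r)^7 = 49.3560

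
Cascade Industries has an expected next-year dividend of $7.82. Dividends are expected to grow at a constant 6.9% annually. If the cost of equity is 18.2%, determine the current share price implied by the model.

$69.20

Gordon growth model: P₀ = D₁/(r − g), with D₁ = 7.82 given directly.
P₀ = 7.8200 / (0.182 − 0.069) = 7.8200 / 0.113 = 69.2035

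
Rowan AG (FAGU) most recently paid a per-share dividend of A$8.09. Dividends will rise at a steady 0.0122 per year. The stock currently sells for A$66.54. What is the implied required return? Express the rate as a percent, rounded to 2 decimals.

13.53%

Rearranging the constant-growth DDM: r = D₁/P₀ + g.
D₁ = 8.09 × (1 + 0.0122) = 8.1887.
r = 8.1887 / 66.54 + 0.0122 = 0.12306 + 0.0122 = 0.13526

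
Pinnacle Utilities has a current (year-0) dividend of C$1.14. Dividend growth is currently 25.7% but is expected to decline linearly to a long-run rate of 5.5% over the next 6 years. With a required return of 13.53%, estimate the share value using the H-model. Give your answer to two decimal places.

H-model: P₀ = D₀[(1+g_L) + H(g_S−g_L)]/(r−g_L), with H = 6/2 = 3.
P₀ = 1.14 × [(1+0.055) + 3×(0.257−0.055)] / (0.1353−0.055)
   = 1.14 × 1.6610 / 0.0803 = 23.5808

C$23.58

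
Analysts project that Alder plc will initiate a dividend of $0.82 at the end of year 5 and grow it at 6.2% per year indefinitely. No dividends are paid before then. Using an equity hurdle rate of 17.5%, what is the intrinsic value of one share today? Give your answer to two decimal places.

Deferred-dividend DDM. At t=4 the remaining stream is a growing perpetuity with first payment D_5 = 0.82.
V_4 = D_5/(r−g) = 0.82/(0.175−0.062) = 7.2566
P₀ = V_4/(1+r)^4 = 7.2566/(1+0.175)^4 = 3.8070

$3.81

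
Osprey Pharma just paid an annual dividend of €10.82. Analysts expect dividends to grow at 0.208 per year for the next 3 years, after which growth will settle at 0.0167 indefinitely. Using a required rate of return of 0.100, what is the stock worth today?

€214.16

Two-stage DDM. Project D₁…D_3 at 0.208, terminal growth 0.0167, discount at r = 0.1.
D_1 = 13.0706
D_2 = 15.7892
D_3 = 19.0734
Terminal value at t=3: TV = D_4/(r−g) = 19.3919/(0.1−0.0167) = 232.7962
P₀ = 13.0706/(1+0.1)^1 + 15.7892/(1+0.1)^2 + 19.0734/(1+0.1)^3 + 232.7962/(1+0.1)^3 = 214.1646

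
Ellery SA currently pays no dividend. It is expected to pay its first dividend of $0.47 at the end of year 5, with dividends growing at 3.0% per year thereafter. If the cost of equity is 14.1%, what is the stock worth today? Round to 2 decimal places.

Deferred-dividend DDM. At t=4 the remaining stream is a growing perpetuity with first payment D_5 = 0.47.
V_4 = D_5/(r−g) = 0.47/(0.141−0.03) = 4.2342
P₀ = V_4/(1+r)^4 = 4.2342/(1+0.141)^4 = 2.4982

$2.50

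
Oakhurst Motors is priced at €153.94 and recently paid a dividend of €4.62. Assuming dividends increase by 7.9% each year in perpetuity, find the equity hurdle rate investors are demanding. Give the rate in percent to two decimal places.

Rearranging the constant-growth DDM: r = D₁/P₀ + g.
D₁ = 4.62 × (1 + 0.079) = 4.9850.
r = 4.9850 / 153.94 + 0.079 = 0.03238 + 0.079 = 0.11138

11.14%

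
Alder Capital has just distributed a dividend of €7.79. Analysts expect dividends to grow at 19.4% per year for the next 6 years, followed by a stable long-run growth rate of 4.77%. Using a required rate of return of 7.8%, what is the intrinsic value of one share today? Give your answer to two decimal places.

Two-stage DDM. Project D₁…D_6 at 0.194, terminal growth 0.0477, discount at r = 0.078.
D_1 = 9.3013
D_2 = 11.1057
D_3 = 13.2602
D_4 = 15.8327
D_5 = 18.9042
D_6 = 22.5717
Terminal value at t=6: TV = D_7/(r−g) = 23.6483/(0.078−0.0477) = 780.4727
P₀ = 9.3013/(1+0.078)^1 + 11.1057/(1+0.078)^2 + 13.2602/(1+0.078)^3 + 15.8327/(1+0.078)^4 + 18.9042/(1+0.078)^5 + 22.5717/(1+0.078)^6 + 780.4727/(1+0.078)^6 = 565.1935

€565.19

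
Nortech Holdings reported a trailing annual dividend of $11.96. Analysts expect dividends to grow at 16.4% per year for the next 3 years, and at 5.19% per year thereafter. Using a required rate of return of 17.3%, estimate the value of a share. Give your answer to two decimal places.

Two-stage DDM. Project D₁…D_3 at 0.164, terminal growth 0.0519, discount at r = 0.173.
D_1 = 13.9214
D_2 = 16.2046
D_3 = 18.8621
Terminal value at t=3: TV = D_4/(r−g) = 19.8410/(0.173−0.0519) = 163.8402
P₀ = 13.9214/(1+0.173)^1 + 16.2046/(1+0.173)^2 + 18.8621/(1+0.173)^3 + 163.8402/(1+0.173)^3 = 136.8463

$136.85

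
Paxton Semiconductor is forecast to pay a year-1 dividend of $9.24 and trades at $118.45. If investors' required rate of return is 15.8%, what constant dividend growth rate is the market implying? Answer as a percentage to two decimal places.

From P₀ = D₁/(r − g), the implied growth is g = r − D₁/P₀.
g = 0.158 − 9.24/118.45 = 0.158 − 0.07801 = 0.07999

8.00%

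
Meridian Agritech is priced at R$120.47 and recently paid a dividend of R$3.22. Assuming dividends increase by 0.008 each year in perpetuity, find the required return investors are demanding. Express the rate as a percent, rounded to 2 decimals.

3.49%

Rearranging the constant-growth DDM: r = D₁/P₀ + g.
D₁ = 3.22 × (1 + 0.008) = 3.2458.
r = 3.2458 / 120.47 + 0.008 = 0.02694 + 0.008 = 0.03494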